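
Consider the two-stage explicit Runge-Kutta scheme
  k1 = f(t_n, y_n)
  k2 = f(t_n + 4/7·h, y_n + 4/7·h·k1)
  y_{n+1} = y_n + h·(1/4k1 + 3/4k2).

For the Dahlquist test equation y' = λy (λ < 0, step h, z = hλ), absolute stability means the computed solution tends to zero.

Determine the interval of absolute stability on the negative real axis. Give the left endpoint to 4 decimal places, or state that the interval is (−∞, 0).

(-2.3333, 0).

Test eqn y'=λy, z=hλ:
  k1=λy_n ⇒ h·k1=z·y_n;  k2=λ(1+4/7z)y_n ⇒ h·k2=z(1+4/7z)y_n
  y_{n+1}/y_n = 1 + 1/4z + 3/4z(1+4/7z) = 1 + z + 3/7z²
  Hence R(z) = 1 + z + 3/7z².

Find x<0 with |R(x)|<1.
x=-1.62: |R|=0.5047
R=1: x+3/7x²=0 ⇒ x=−7/3=-2.3333; min R=1−1/(4·3/7)=0.4167>−1
Confirm numerically:
  x=-2.298: |R|=0.96520 <1
  x=-1.397: |R|=0.43940 <1
  x=-1.052: |R|=0.42230 <1
  x=-1.014: |R|=0.42666 <1
  x=-2.818: |R|=1.58534 >1
  x=-2.666: |R|=1.38010 >1
  x=-2.635: |R|=1.34067 >1
Interval (-2.3333, 0).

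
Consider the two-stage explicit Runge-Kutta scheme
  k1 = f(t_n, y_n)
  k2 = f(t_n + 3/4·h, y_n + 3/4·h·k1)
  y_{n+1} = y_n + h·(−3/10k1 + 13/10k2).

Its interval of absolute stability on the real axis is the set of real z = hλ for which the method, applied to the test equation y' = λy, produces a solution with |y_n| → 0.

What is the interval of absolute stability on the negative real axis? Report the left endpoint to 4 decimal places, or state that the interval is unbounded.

(-1.0256, 0).

Set f=λy, z=hλ:
  k1=λy_n ⇒ h·k1=z·y_n;  k2=λ(1+3/4z)y_n ⇒ h·k2=z(1+3/4z)y_n
  y_{n+1}/y_n = 1 − 3/10z + 13/10z(1+3/4z) = 1 + z + 39/40z²
  ⇒ R(z) = 1 + z + 39/40z².

Find x<0 with |R(x)|<1.
x=-1.6: |R|=1.8960
R=1: x+39/40x²=0 ⇒ x=−40/39=-1.0256; min R=1−1/(4·39/40)=0.7436>−1
Confirm numerically:
  x=-0.957: |R|=0.93595 <1
  x=-0.934: |R|=0.91655 <1
  x=-0.708: |R|=0.78073 <1
  x=-1.553: |R|=1.79851 >1
  x=-1.538: |R|=1.76831 >1
  x=-1.061: |R|=1.03658 >1
Stable set (-1.0256, 0).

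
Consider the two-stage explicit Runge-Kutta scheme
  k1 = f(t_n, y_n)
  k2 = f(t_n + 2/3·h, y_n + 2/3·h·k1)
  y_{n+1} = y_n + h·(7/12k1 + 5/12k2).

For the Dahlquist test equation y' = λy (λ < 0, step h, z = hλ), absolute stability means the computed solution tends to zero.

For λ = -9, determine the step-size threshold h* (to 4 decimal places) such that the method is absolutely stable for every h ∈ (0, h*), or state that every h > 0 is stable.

Test eqn y'=λy, z=hλ:
  k1=λy_n ⇒ h·k1=z·y_n;  k2=λ(1+2/3z)y_n ⇒ h·k2=z(1+2/3z)y_n
  y_{n+1}/y_n = 1 + 7/12z + 5/12z(1+2/3z) = 1 + z + 5/18z²
  so R(z) = 1 + z + 5/18z².

Boundary: |R(x)|=1, x<0.
x=-0.5: |R|=0.5694
R=1: x+5/18x²=0 ⇒ x=−18/5=-3.6000; min R=1−1/(4·5/18)=0.1000>−1
Confirm numerically:
  x=-3.150: |R|=0.60625 <1
  x=-2.253: |R|=0.15700 <1
  x=-1.944: |R|=0.10576 <1
  x=-1.740: |R|=0.10100 <1
  x=-3.831: |R|=1.24582 >1
  x=-3.798: |R|=1.20889 >1
  x=-3.753: |R|=1.15950 >1
Interval (-3.6000, 0).

(-3.6000,0); λ=-9 ⇒ h* = (18/5)/9 = 0.4000.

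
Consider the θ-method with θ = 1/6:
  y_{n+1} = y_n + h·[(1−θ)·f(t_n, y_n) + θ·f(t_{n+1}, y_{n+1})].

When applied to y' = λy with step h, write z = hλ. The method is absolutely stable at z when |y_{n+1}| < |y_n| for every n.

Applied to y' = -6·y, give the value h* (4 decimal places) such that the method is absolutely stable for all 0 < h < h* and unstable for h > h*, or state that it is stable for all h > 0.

With y'=λy (z=hλ):
  y_{n+1} = y_n + z·[5/6·y_n + 1/6·y_{n+1}] ⇒ (1 − 1/6z)y_{n+1} = (1 + 5/6z)y_n
  Hence R(z) = (1 + 5/6z)/(1 − 1/6z).

Boundary: |R(x)|=1, x<0.
x=-0.67: |R|=0.3973
R=−1: 1+5/6x = −1+1/6x ⇒ -2/3x=2 ⇒ x=2/(-2/3)=-3.0000
Confirm numerically:
  x=-2.534: |R|=0.78158 <1
  x=-2.072: |R|=0.54014 <1
  x=-1.722: |R|=0.33800 <1
  x=-1.344: |R|=0.09804 <1
  x=-3.577: |R|=1.24099 >1
  x=-3.487: |R|=1.20533 >1
  x=-3.307: |R|=1.13194 >1
Interval (-3.0000, 0).

(-3.0000,0); λ=-6 ⇒ h* = (3)/6 = 0.5000.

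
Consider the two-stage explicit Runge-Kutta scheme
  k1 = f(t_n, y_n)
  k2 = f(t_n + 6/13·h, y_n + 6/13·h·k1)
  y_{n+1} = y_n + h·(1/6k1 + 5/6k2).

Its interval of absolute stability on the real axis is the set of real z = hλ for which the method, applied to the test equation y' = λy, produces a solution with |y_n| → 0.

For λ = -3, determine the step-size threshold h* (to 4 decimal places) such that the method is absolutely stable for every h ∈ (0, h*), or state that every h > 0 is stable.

Test eqn y'=λy, z=hλ:
  k1=λy_n ⇒ h·k1=z·y_n;  k2=λ(1+6/13z)y_n ⇒ h·k2=z(1+6/13z)y_n
  y_{n+1}/y_n = 1 + 1/6z + 5/6z(1+6/13z) = 1 + z + 5/13z²
  R(z) = 1 + z + 5/13z².

Find x<0 with |R(x)|<1.
x=-1.52: |R|=0.3686
R=1: x+5/13x²=0 ⇒ x=−13/5=-2.6000; min R=1−1/(4·5/13)=0.3500>−1
Confirm numerically:
  x=-2.500: |R|=0.90385 <1
  x=-1.846: |R|=0.46466 <1
  x=-1.789: |R|=0.44197 <1
  x=-1.345: |R|=0.35078 <1
  x=-3.049: |R|=1.52654 >1
  x=-2.984: |R|=1.44071 >1
Stable set (-2.6000, 0).

(-2.6000,0); λ=-3 ⇒ h* = (13/5)/3 = 0.8667.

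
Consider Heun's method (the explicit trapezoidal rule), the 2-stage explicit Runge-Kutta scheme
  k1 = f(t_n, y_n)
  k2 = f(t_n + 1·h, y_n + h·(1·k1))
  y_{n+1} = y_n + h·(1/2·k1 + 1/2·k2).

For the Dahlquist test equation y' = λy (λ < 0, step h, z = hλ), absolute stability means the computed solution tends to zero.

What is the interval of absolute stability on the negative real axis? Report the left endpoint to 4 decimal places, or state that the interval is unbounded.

(-2.0000, 0).

Test eqn y'=λy, z=hλ:
  order 2, 2-stage ⇒ R(z)=1+z+z^2/2
  (e.g. R(-1.71)=0.75205, |R|=0.75205)

Solve |R(x)|<1 on ℝ⁻.
x=-1.71: |R|=0.7520
|R(-1.74)|=0.7738 |R(-1.15)|=0.5112 |R(-0.71)|=0.5421
Bisect:
  x_lo=-2.7995 |R|=2.1192  x_hi=-0.2943 |R|=0.7490
  mid=-1.54692 |R|=0.64956 →hi
  mid=-2.17323 |R|=1.18824 →lo
  mid=-1.86008 |R|=0.86987 →hi
  mid=-2.01665 |R|=1.01679 →lo
  mid=-1.93837 |R|=0.94026 →hi
  mid=-1.97751 |R|=0.97776 →hi
  mid=-1.99708 |R|=0.99709 →hi
  mid=-2.00687 |R|=1.00689 →lo
  mid=-2.00198 |R|=1.00198 →lo
  ...
  [-2.00014,-1.99999] ⇒ x*=-2.0000
So |R|<1 on (-2.0000, 0).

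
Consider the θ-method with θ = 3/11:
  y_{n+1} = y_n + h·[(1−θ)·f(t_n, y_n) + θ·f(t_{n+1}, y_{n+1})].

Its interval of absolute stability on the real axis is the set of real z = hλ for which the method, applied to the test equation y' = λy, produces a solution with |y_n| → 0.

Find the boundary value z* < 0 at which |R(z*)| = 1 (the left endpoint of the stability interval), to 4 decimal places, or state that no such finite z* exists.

On y'=λy, z=hλ:
  y_{n+1} = y_n + z·[8/11·y_n + 3/11·y_{n+1}] ⇒ (1 − 3/11z)y_{n+1} = (1 + 8/11z)y_n
  so R(z) = (1 + 8/11z)/(1 − 3/11z).

Need |R(x)|<1, x<0.
x=-1.05: |R|=0.1837
R=−1: 1+8/11x = −1+3/11x ⇒ -5/11x=2 ⇒ x=2/(-5/11)=-4.4000
Confirm numerically:
  x=-4.138: |R|=0.94405 <1
  x=-3.374: |R|=0.75713 <1
  x=-3.266: |R|=0.72738 <1
  x=-4.696: |R|=1.05899 >1
Interval (-4.4000, 0).

left endpoint -4.4000.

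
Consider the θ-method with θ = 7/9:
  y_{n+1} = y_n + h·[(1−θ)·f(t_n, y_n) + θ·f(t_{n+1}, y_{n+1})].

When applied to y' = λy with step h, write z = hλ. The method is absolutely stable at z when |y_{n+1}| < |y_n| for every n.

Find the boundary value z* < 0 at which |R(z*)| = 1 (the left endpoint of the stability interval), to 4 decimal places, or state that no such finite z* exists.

Set f=λy, z=hλ:
  y_{n+1} = y_n + z·[2/9·y_n + 7/9·y_{n+1}] ⇒ (1 − 7/9z)y_{n+1} = (1 + 2/9z)y_n
  Hence R(z) = (1 + 2/9z)/(1 − 7/9z).

Find x<0 with |R(x)|<1.
x=-1.72: |R|=0.2643
x=-2: |R|=0.2174
x=-10: |R|=0.1392
x=-100: |R|=0.2694
θ=7/9≥1/2 ⇒ |1+2/9x|<|1−7/9x| ∀x<0 ⇒ unbounded interval.

(−∞, 0) — no finite endpoint.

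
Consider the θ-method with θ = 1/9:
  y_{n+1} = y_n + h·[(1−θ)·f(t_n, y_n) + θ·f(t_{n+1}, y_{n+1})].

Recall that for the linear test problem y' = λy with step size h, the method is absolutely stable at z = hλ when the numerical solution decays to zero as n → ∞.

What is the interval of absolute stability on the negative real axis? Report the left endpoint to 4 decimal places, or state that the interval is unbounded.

On y'=λy, z=hλ:
  y_{n+1} = y_n + z·[8/9·y_n + 1/9·y_{n+1}] ⇒ (1 − 1/9z)y_{n+1} = (1 + 8/9z)y_n
  Hence R(z) = (1 + 8/9z)/(1 − 1/9z).

Boundary: |R(x)|=1, x<0.
x=-1.05: |R|=0.0597
R=−1: 1+8/9x = −1+1/9x ⇒ -7/9x=2 ⇒ x=2/(-7/9)=-2.5714
Confirm numerically:
  x=-2.254: |R|=0.80256 <1
  x=-1.922: |R|=0.58378 <1
  x=-1.611: |R|=0.36641 <1
  x=-1.494: |R|=0.28130 <1
  x=-3.142: |R|=1.32894 >1
  x=-3.060: |R|=1.28358 >1
  x=-2.996: |R|=1.24775 >1
Stable set (-2.5714, 0).

z∈(-2.5714,0).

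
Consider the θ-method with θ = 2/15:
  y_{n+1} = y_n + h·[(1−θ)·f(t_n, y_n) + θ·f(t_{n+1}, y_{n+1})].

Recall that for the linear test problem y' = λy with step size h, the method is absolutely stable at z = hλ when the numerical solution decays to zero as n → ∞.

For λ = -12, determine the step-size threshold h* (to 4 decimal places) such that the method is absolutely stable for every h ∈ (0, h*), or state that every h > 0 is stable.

(-2.7273,0); λ=-12 ⇒ h* = (30/11)/12 = 0.2273.

On y'=λy, z=hλ:
  y_{n+1} = y_n + z·[13/15·y_n + 2/15·y_{n+1}] ⇒ (1 − 2/15z)y_{n+1} = (1 + 13/15z)y_n
  Hence R(z) = (1 + 13/15z)/(1 − 2/15z).

Need |R(x)|<1, x<0.
x=-0.63: |R|=0.4188
R=−1: 1+13/15x = −1+2/15x ⇒ -11/15x=2 ⇒ x=2/(-11/15)=-2.7273
Confirm numerically:
  x=-2.546: |R|=0.90076 <1
  x=-1.796: |R|=0.44901 <1
  x=-1.326: |R|=0.12678 <1
  x=-3.223: |R|=1.25427 >1
  x=-3.139: |R|=1.21285 >1
  x=-2.749: |R|=1.01166 >1
So |R|<1 on (-2.7273, 0).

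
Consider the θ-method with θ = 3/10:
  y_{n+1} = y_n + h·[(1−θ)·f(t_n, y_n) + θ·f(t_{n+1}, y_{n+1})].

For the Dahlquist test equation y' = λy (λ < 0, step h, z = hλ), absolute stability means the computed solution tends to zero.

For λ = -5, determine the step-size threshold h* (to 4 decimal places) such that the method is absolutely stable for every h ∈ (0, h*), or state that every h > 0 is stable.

(-5.0000,0); λ=-5 ⇒ h* = (5)/5 = 1.0000.

Set f=λy, z=hλ:
  y_{n+1} = y_n + z·[7/10·y_n + 3/10·y_{n+1}] ⇒ (1 − 3/10z)y_{n+1} = (1 + 7/10z)y_n
  Hence R(z) = (1 + 7/10z)/(1 − 3/10z).

Solve |R(x)|<1 on ℝ⁻.
x=-0.98: |R|=0.2427
R=−1: 1+7/10x = −1+3/10x ⇒ -2/5x=2 ⇒ x=2/(-2/5)=-5.0000
Confirm numerically:
  x=-4.463: |R|=0.90816 <1
  x=-3.686: |R|=0.75040 <1
  x=-3.008: |R|=0.58116 <1
  x=-5.294: |R|=1.04544 >1
  x=-5.255: |R|=1.03959 >1
  x=-5.237: |R|=1.03687 >1
Stable set (-5.0000, 0).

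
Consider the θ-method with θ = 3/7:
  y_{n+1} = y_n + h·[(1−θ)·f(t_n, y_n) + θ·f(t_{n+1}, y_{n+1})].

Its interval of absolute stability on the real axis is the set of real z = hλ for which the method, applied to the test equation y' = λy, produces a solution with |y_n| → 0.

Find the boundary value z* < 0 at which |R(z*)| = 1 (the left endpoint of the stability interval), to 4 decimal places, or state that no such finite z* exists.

With y'=λy (z=hλ):
  y_{n+1} = y_n + z·[4/7·y_n + 3/7·y_{n+1}] ⇒ (1 − 3/7z)y_{n+1} = (1 + 4/7z)y_n
  so R(z) = (1 + 4/7z)/(1 − 3/7z).

Need |R(x)|<1, x<0.
x=-1.32: |R|=0.1569
R=−1: 1+4/7x = −1+3/7x ⇒ -1/7x=2 ⇒ x=2/(-1/7)=-14.0000
Confirm numerically:
  x=-13.206: |R|=0.98297 <1
  x=-8.567: |R|=0.83386 <1
  x=-7.562: |R|=0.78313 <1
  x=-6.444: |R|=0.71305 <1
  x=-14.579: |R|=1.01141 >1
  x=-14.358: |R|=1.00715 >1
  x=-14.176: |R|=1.00355 >1
So |R|<1 on (-14.0000, 0).

left endpoint -14.0000.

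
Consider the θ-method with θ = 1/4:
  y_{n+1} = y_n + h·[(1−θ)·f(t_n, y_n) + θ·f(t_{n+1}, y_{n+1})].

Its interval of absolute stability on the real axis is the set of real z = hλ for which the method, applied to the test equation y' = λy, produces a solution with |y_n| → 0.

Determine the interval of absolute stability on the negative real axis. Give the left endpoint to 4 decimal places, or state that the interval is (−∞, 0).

Set f=λy, z=hλ:
  y_{n+1} = y_n + z·[3/4·y_n + 1/4·y_{n+1}] ⇒ (1 − 1/4z)y_{n+1} = (1 + 3/4z)y_n
  Hence R(z) = (1 + 3/4z)/(1 − 1/4z).

Need |R(x)|<1, x<0.
x=-0.72: |R|=0.3898
R=−1: 1+3/4x = −1+1/4x ⇒ -1/2x=2 ⇒ x=2/(-1/2)=-4.0000
Confirm numerically:
  x=-3.798: |R|=0.94819 <1
  x=-3.577: |R|=0.88835 <1
  x=-2.374: |R|=0.48980 <1
  x=-2.266: |R|=0.44654 <1
  x=-4.412: |R|=1.09796 >1
  x=-4.093: |R|=1.02298 >1
  x=-4.068: |R|=1.01686 >1
Stable set (-4.0000, 0).

z∈(-4.0000,0).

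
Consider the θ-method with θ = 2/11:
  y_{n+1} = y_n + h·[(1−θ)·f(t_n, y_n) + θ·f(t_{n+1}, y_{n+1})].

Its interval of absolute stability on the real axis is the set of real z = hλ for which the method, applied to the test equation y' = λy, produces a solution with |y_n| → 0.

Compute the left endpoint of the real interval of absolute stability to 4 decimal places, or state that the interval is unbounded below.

z* = -3.1429.

Set f=λy, z=hλ:
  y_{n+1} = y_n + z·[9/11·y_n + 2/11·y_{n+1}] ⇒ (1 − 2/11z)y_{n+1} = (1 + 9/11z)y_n
  R(z) = (1 + 9/11z)/(1 − 2/11z).

Boundary: |R(x)|=1, x<0.
x=-1.59: |R|=0.2334
R=−1: 1+9/11x = −1+2/11x ⇒ -7/11x=2 ⇒ x=2/(-7/11)=-3.1429
Confirm numerically:
  x=-2.884: |R|=0.89194 <1
  x=-2.249: |R|=0.59627 <1
  x=-1.539: |R|=0.20251 <1
  x=-3.660: |R|=1.19760 >1
  x=-3.598: |R|=1.17509 >1
  x=-3.211: |R|=1.02738 >1
Interval (-3.1429, 0).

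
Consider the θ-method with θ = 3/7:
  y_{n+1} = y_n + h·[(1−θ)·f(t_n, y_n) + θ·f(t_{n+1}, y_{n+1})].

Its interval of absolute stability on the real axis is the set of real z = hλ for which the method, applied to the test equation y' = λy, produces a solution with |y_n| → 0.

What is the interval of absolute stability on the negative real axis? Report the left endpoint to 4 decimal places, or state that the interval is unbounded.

Test eqn y'=λy, z=hλ:
  y_{n+1} = y_n + z·[4/7·y_n + 3/7·y_{n+1}] ⇒ (1 − 3/7z)y_{n+1} = (1 + 4/7z)y_n
  Hence R(z) = (1 + 4/7z)/(1 − 3/7z).

Find x<0 with |R(x)|<1.
x=-0.74: |R|=0.4382
R=−1: 1+4/7x = −1+3/7x ⇒ -1/7x=2 ⇒ x=2/(-1/7)=-14.0000
Confirm numerically:
  x=-11.896: |R|=0.95071 <1
  x=-8.948: |R|=0.85073 <1
  x=-8.377: |R|=0.82500 <1
  x=-6.427: |R|=0.71185 <1
  x=-14.567: |R|=1.01118 >1
  x=-14.036: |R|=1.00073 >1
So |R|<1 on (-14.0000, 0).

z∈(-14.0000,0).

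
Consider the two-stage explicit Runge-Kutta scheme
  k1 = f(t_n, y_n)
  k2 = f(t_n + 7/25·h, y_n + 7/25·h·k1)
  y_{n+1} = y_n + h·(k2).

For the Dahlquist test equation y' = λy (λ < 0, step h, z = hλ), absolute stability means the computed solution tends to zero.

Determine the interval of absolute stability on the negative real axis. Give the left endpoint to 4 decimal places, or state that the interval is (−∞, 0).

(-3.5714, 0).

Set f=λy, z=hλ:
  k1=λy_n ⇒ h·k1=z·y_n;  k2=λ(1+7/25z)y_n ⇒ h·k2=z(1+7/25z)y_n
  y_{n+1}/y_n = 1 + z(1+7/25z) = 1 + z + 7/25z²
  Hence R(z) = 1 + z + 7/25z².

Need |R(x)|<1, x<0.
x=-0.86: |R|=0.3471
R=1: x+7/25x²=0 ⇒ x=−25/7=-3.5714; min R=1−1/(4·7/25)=0.1071>−1
Confirm numerically:
  x=-3.505: |R|=0.93481 <1
  x=-2.580: |R|=0.28379 <1
  x=-2.023: |R|=0.12291 <1
  x=-3.760: |R|=1.19853 >1
  x=-3.722: |R|=1.15692 >1
So |R|<1 on (-3.5714, 0).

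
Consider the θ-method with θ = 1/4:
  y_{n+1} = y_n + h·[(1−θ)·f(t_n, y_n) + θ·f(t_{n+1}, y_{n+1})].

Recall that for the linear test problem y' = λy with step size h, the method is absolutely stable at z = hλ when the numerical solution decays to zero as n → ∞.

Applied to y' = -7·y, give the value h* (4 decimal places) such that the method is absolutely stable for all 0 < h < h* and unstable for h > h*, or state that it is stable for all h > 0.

(-4.0000,0); λ=-7 ⇒ h* = (4)/7 = 0.5714.

Set f=λy, z=hλ:
  y_{n+1} = y_n + z·[3/4·y_n + 1/4·y_{n+1}] ⇒ (1 − 1/4z)y_{n+1} = (1 + 3/4z)y_n
  Hence R(z) = (1 + 3/4z)/(1 − 1/4z).

Need |R(x)|<1, x<0.
x=-1.56: |R|=0.1223
R=−1: 1+3/4x = −1+1/4x ⇒ -1/2x=2 ⇒ x=2/(-1/2)=-4.0000
Confirm numerically:
  x=-3.462: |R|=0.85580 <1
  x=-2.570: |R|=0.56469 <1
  x=-1.639: |R|=0.16262 <1
  x=-4.507: |R|=1.11920 >1
  x=-4.339: |R|=1.08130 >1
  x=-4.152: |R|=1.03729 >1
Stable set (-4.0000, 0).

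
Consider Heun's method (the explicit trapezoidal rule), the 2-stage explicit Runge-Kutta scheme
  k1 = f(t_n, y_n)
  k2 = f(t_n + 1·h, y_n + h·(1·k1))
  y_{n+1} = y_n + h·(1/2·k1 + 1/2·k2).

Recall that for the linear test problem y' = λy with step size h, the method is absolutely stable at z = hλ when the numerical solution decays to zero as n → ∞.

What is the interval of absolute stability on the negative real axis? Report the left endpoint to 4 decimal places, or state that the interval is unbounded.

Test eqn y'=λy, z=hλ:
  order 2, 2-stage ⇒ R(z)=1+z+z^2/2
  (e.g. R(-0.63)=0.56845, |R|=0.56845)

Need |R(x)|<1, x<0.
x=-0.63: |R|=0.5684
|R(-1.85)|=0.8613 |R(-0.71)|=0.5421 |R(-0.7)|=0.5450
Bisect:
  x_lo=-2.4255 |R|=1.5161  x_hi=-0.3891 |R|=0.6866
  mid=-1.40729 |R|=0.58294 →hi
  mid=-1.91641 |R|=0.91990 →hi
  mid=-2.17097 |R|=1.18558 →lo
  mid=-2.04369 |R|=1.04464 →lo
  mid=-1.98005 |R|=0.98025 →hi
  mid=-2.01187 |R|=1.01194 →lo
  mid=-1.99596 |R|=0.99597 →hi
  mid=-2.00391 |R|=1.00392 →lo
  mid=-1.99994 |R|=0.99994 →hi
  ...
  [-2.00006,-1.99994] ⇒ x*=-2.0000
Interval (-2.0000, 0).

z∈(-2.0000,0).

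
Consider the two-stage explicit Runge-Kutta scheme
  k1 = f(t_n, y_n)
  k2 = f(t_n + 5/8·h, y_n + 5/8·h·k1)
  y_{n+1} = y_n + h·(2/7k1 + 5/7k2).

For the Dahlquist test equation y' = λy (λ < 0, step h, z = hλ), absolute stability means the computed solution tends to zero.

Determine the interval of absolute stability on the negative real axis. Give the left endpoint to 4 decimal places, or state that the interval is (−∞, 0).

On y'=λy, z=hλ:
  k1=λy_n ⇒ h·k1=z·y_n;  k2=λ(1+5/8z)y_n ⇒ h·k2=z(1+5/8z)y_n
  y_{n+1}/y_n = 1 + 2/7z + 5/7z(1+5/8z) = 1 + z + 25/56z²
  Hence R(z) = 1 + z + 25/56z².

Boundary: |R(x)|=1, x<0.
x=-0.45: |R|=0.6404
R=1: x+25/56x²=0 ⇒ x=−56/25=-2.2400; min R=1−1/(4·25/56)=0.4400>−1
Confirm numerically:
  x=-2.036: |R|=0.81458 <1
  x=-1.893: |R|=0.70675 <1
  x=-1.881: |R|=0.69854 <1
  x=-1.714: |R|=0.59752 <1
  x=-2.574: |R|=1.38380 >1
  x=-2.500: |R|=1.29018 >1
So |R|<1 on (-2.2400, 0).

z∈(-2.2400,0).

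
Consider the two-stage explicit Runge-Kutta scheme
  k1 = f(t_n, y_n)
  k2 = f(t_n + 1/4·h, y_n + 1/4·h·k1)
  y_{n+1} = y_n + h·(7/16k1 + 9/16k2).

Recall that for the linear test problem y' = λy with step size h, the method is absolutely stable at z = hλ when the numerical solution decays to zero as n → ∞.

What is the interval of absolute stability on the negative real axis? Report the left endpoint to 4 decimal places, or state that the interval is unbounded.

(-7.1111, 0).

Test eqn y'=λy, z=hλ:
  k1=λy_n ⇒ h·k1=z·y_n;  k2=λ(1+1/4z)y_n ⇒ h·k2=z(1+1/4z)y_n
  y_{n+1}/y_n = 1 + 7/16z + 9/16z(1+1/4z) = 1 + z + 9/64z²
  ⇒ R(z) = 1 + z + 9/64z².

Boundary: |R(x)|=1, x<0.
x=-1.36: |R|=0.0999
R=1: x+9/64x²=0 ⇒ x=−64/9=-7.1111; min R=1−1/(4·9/64)=-0.7778>−1
Confirm numerically:
  x=-6.293: |R|=0.27601 <1
  x=-5.024: |R|=0.47454 <1
  x=-4.981: |R|=0.49204 <1
  x=-4.824: |R|=0.55152 <1
  x=-7.472: |R|=1.37920 >1
  x=-7.335: |R|=1.23094 >1
  x=-7.313: |R|=1.20762 >1
Interval (-7.1111, 0).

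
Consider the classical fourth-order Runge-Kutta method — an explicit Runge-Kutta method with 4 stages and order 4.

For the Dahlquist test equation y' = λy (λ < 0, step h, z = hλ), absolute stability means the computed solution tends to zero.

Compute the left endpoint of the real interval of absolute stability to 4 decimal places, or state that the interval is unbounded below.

Set f=λy, z=hλ:
  order 4, 4-stage ⇒ R(z)=1+z+z^2/2+z^3/6+z^4/24
  (e.g. R(-0.53)=0.58892, |R|=0.58892)

Need |R(x)|<1, x<0.
x=-0.53: |R|=0.5889
|R(-2.23)|=0.4386 |R(-0.67)|=0.5127 |R(-0.55)|=0.5773
Bisect:
  x_lo=-3.5471 |R|=2.9018  x_hi=-0.3192 |R|=0.7268
  mid=-1.93317 |R|=0.31324 →hi
  mid=-2.74015 |R|=0.93404 →hi
  mid=-3.14364 |R|=1.68907 →lo
  mid=-2.94189 |R|=1.26294 →lo
  mid=-2.84102 |R|=1.08732 →lo
  mid=-2.79058 |R|=1.00800 →lo
  mid=-2.76536 |R|=0.97037 →hi
  mid=-2.77797 |R|=0.98902 →hi
  ...
  [-2.78546,-2.78526] ⇒ x*=-2.7853
Interval (-2.7853, 0).

z* = -2.7853.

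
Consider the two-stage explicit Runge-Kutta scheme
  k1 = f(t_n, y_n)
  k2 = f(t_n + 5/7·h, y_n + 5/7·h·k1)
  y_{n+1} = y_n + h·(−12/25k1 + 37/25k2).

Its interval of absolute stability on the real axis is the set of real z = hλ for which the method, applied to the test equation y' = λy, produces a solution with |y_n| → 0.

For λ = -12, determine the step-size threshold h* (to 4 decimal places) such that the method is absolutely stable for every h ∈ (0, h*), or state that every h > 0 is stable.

On y'=λy, z=hλ:
  k1=λy_n ⇒ h·k1=z·y_n;  k2=λ(1+5/7z)y_n ⇒ h·k2=z(1+5/7z)y_n
  y_{n+1}/y_n = 1 − 12/25z + 37/25z(1+5/7z) = 1 + z + 37/35z²
  R(z) = 1 + z + 37/35z².

Solve |R(x)|<1 on ℝ⁻.
x=-0.69: |R|=0.8133
R=1: x+37/35x²=0 ⇒ x=−35/37=-0.9459; min R=1−1/(4·37/35)=0.7635>−1
Confirm numerically:
  x=-0.907: |R|=0.96266 <1
  x=-0.806: |R|=0.88076 <1
  x=-0.486: |R|=0.76369 <1
  x=-0.392: |R|=0.77044 <1
  x=-1.501: |R|=1.88074 >1
  x=-1.495: |R|=1.86774 >1
  x=-1.469: |R|=1.81227 >1
Interval (-0.9459, 0).

(-0.9459,0); λ=-12 ⇒ h* = (35/37)/12 = 0.0788.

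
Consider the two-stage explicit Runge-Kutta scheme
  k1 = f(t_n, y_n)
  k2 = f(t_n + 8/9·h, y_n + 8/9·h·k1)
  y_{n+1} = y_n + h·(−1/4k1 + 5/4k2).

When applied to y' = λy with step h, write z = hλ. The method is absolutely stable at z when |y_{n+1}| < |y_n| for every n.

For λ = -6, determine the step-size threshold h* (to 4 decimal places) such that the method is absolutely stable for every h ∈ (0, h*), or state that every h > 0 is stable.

(-0.9000,0); λ=-6 ⇒ h* = (9/10)/6 = 0.1500.

Test eqn y'=λy, z=hλ:
  k1=λy_n ⇒ h·k1=z·y_n;  k2=λ(1+8/9z)y_n ⇒ h·k2=z(1+8/9z)y_n
  y_{n+1}/y_n = 1 − 1/4z + 5/4z(1+8/9z) = 1 + z + 10/9z²
  so R(z) = 1 + z + 10/9z².

Solve |R(x)|<1 on ℝ⁻.
x=-1.78: |R|=2.7404
R=1: x+10/9x²=0 ⇒ x=−9/10=-0.9000; min R=1−1/(4·10/9)=0.7750>−1
Confirm numerically:
  x=-0.800: |R|=0.91111 <1
  x=-0.625: |R|=0.80903 <1
  x=-0.587: |R|=0.79585 <1
  x=-1.256: |R|=1.49682 >1
  x=-1.181: |R|=1.36873 >1
  x=-0.927: |R|=1.02781 >1
Stable set (-0.9000, 0).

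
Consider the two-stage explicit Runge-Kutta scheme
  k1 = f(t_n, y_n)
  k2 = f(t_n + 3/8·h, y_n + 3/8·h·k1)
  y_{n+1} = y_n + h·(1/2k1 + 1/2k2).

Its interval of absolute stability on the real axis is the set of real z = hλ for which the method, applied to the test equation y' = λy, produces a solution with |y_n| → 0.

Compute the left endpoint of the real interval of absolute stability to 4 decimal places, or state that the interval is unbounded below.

left endpoint -5.3333.

On y'=λy, z=hλ:
  k1=λy_n ⇒ h·k1=z·y_n;  k2=λ(1+3/8z)y_n ⇒ h·k2=z(1+3/8z)y_n
  y_{n+1}/y_n = 1 + 1/2z + 1/2z(1+3/8z) = 1 + z + 3/16z²
  ⇒ R(z) = 1 + z + 3/16z².

Boundary: |R(x)|=1, x<0.
x=-0.45: |R|=0.5880
R=1: x+3/16x²=0 ⇒ x=−16/3=-5.3333; min R=1−1/(4·3/16)=-0.3333>−1
Confirm numerically:
  x=-4.070: |R|=0.03592 <1
  x=-3.665: |R|=0.14646 <1
  x=-3.505: |R|=0.20156 <1
  x=-2.931: |R|=0.32023 <1
  x=-5.528: |R|=1.20177 >1
  x=-5.410: |R|=1.07777 >1
Interval (-5.3333, 0).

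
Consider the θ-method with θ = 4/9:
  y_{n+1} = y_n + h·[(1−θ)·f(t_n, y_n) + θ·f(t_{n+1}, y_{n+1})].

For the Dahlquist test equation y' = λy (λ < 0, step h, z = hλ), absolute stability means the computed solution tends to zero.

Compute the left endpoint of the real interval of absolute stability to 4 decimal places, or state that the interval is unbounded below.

On y'=λy, z=hλ:
  y_{n+1} = y_n + z·[5/9·y_n + 4/9·y_{n+1}] ⇒ (1 − 4/9z)y_{n+1} = (1 + 5/9z)y_n
  ⇒ R(z) = (1 + 5/9z)/(1 − 4/9z).

Boundary: |R(x)|=1, x<0.
x=-1.26: |R|=0.1923
R=−1: 1+5/9x = −1+4/9x ⇒ -1/9x=2 ⇒ x=2/(-1/9)=-18.0000
Confirm numerically:
  x=-17.229: |R|=0.99010 <1
  x=-15.633: |R|=0.96691 <1
  x=-13.415: |R|=0.92683 <1
  x=-10.173: |R|=0.84249 <1
  x=-18.468: |R|=1.00565 >1
  x=-18.443: |R|=1.00535 >1
  x=-18.029: |R|=1.00036 >1
Interval (-18.0000, 0).

z* = -18.0000.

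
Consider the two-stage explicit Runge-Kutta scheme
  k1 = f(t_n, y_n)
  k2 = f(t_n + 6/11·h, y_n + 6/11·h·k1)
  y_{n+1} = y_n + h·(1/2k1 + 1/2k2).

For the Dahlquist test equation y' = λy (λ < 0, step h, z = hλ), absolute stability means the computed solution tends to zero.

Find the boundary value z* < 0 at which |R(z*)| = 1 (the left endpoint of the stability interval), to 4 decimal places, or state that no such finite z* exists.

z* = -3.6667.

Set f=λy, z=hλ:
  k1=λy_n ⇒ h·k1=z·y_n;  k2=λ(1+6/11z)y_n ⇒ h·k2=z(1+6/11z)y_n
  y_{n+1}/y_n = 1 + 1/2z + 1/2z(1+6/11z) = 1 + z + 3/11z²
  R(z) = 1 + z + 3/11z².

Boundary: |R(x)|=1, x<0.
x=-1.54: |R|=0.1068
R=1: x+3/11x²=0 ⇒ x=−11/3=-3.6667; min R=1−1/(4·3/11)=0.0833>−1
Confirm numerically:
  x=-3.396: |R|=0.74931 <1
  x=-3.151: |R|=0.55685 <1
  x=-2.612: |R|=0.24869 <1
  x=-2.005: |R|=0.09137 <1
  x=-4.048: |R|=1.42099 >1
  x=-3.970: |R|=1.32843 >1
  x=-3.841: |R|=1.18262 >1
Stable set (-3.6667, 0).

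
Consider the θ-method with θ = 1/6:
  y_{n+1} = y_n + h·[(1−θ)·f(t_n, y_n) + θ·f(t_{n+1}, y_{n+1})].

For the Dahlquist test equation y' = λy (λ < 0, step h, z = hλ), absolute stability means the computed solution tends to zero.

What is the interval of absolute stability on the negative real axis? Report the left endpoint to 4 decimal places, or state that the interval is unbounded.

z∈(-3.0000,0).

With y'=λy (z=hλ):
  y_{n+1} = y_n + z·[5/6·y_n + 1/6·y_{n+1}] ⇒ (1 − 1/6z)y_{n+1} = (1 + 5/6z)y_n
  ⇒ R(z) = (1 + 5/6z)/(1 − 1/6z).

Need |R(x)|<1, x<0.
x=-1.12: |R|=0.0562
R=−1: 1+5/6x = −1+1/6x ⇒ -2/3x=2 ⇒ x=2/(-2/3)=-3.0000
Confirm numerically:
  x=-2.886: |R|=0.94868 <1
  x=-2.681: |R|=0.85301 <1
  x=-2.309: |R|=0.66735 <1
  x=-2.052: |R|=0.52906 <1
  x=-3.188: |R|=1.08185 >1
  x=-3.027: |R|=1.01196 >1
Interval (-3.0000, 0).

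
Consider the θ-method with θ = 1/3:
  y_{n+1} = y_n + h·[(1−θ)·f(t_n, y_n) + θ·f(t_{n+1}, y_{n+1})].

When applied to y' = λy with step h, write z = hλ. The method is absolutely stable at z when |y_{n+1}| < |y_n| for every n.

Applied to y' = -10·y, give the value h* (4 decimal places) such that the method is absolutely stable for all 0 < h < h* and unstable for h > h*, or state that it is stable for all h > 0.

(-6.0000,0); λ=-10 ⇒ h* = (6)/10 = 0.6000.

On y'=λy, z=hλ:
  y_{n+1} = y_n + z·[2/3·y_n + 1/3·y_{n+1}] ⇒ (1 − 1/3z)y_{n+1} = (1 + 2/3z)y_n
  Hence R(z) = (1 + 2/3z)/(1 − 1/3z).

Find x<0 with |R(x)|<1.
x=-1.7: |R|=0.0851
R=−1: 1+2/3x = −1+1/3x ⇒ -1/3x=2 ⇒ x=2/(-1/3)=-6.0000
Confirm numerically:
  x=-4.850: |R|=0.85350 <1
  x=-3.743: |R|=0.66528 <1
  x=-3.701: |R|=0.65692 <1
  x=-6.397: |R|=1.04225 >1
  x=-6.336: |R|=1.03599 >1
Interval (-6.0000, 0).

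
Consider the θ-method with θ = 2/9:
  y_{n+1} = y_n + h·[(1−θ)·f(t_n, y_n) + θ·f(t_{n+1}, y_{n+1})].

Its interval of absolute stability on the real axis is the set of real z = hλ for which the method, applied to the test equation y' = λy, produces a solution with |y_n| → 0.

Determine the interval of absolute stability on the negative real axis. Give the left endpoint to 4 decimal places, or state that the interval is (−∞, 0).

z∈(-3.6000,0).

Test eqn y'=λy, z=hλ:
  y_{n+1} = y_n + z·[7/9·y_n + 2/9·y_{n+1}] ⇒ (1 − 2/9z)y_{n+1} = (1 + 7/9z)y_n
  Hence R(z) = (1 + 7/9z)/(1 − 2/9z).

Solve |R(x)|<1 on ℝ⁻.
x=-0.65: |R|=0.4320
R=−1: 1+7/9x = −1+2/9x ⇒ -5/9x=2 ⇒ x=2/(-5/9)=-3.6000
Confirm numerically:
  x=-3.484: |R|=0.96368 <1
  x=-3.420: |R|=0.94318 <1
  x=-1.548: |R|=0.15179 <1
  x=-4.177: |R|=1.16624 >1
  x=-4.161: |R|=1.16193 >1
  x=-4.154: |R|=1.16004 >1
Interval (-3.6000, 0).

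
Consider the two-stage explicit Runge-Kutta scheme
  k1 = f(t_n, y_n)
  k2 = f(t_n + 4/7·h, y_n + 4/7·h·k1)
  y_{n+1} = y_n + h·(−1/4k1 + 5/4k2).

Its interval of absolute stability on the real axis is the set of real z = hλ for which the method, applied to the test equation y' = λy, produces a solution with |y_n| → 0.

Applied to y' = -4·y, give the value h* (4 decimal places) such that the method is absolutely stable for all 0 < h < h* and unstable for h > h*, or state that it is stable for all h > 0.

With y'=λy (z=hλ):
  k1=λy_n ⇒ h·k1=z·y_n;  k2=λ(1+4/7z)y_n ⇒ h·k2=z(1+4/7z)y_n
  y_{n+1}/y_n = 1 − 1/4z + 5/4z(1+4/7z) = 1 + z + 5/7z²
  ⇒ R(z) = 1 + z + 5/7z².

Boundary: |R(x)|=1, x<0.
x=-1.04: |R|=0.7326
R=1: x+5/7x²=0 ⇒ x=−7/5=-1.4000; min R=1−1/(4·5/7)=0.6500>−1
Confirm numerically:
  x=-1.044: |R|=0.73453 <1
  x=-0.947: |R|=0.69358 <1
  x=-0.811: |R|=0.65880 <1
  x=-0.678: |R|=0.65035 <1
  x=-1.771: |R|=1.46931 >1
  x=-1.503: |R|=1.11058 >1
Interval (-1.4000, 0).

(-1.4000,0); λ=-4 ⇒ h* = (7/5)/4 = 0.3500.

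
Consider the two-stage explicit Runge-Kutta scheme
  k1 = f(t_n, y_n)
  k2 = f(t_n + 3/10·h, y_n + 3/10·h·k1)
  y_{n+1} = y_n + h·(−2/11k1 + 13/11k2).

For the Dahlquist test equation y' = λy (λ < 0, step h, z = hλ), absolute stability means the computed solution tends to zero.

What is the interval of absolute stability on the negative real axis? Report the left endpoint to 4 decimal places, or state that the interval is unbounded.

With y'=λy (z=hλ):
  k1=λy_n ⇒ h·k1=z·y_n;  k2=λ(1+3/10z)y_n ⇒ h·k2=z(1+3/10z)y_n
  y_{n+1}/y_n = 1 − 2/11z + 13/11z(1+3/10z) = 1 + z + 39/110z²
  Hence R(z) = 1 + z + 39/110z².

Find x<0 with |R(x)|<1.
x=-1.03: |R|=0.3461
R=1: x+39/110x²=0 ⇒ x=−110/39=-2.8205; min R=1−1/(4·39/110)=0.2949>−1
Confirm numerically:
  x=-2.590: |R|=0.78833 <1
  x=-1.650: |R|=0.31525 <1
  x=-1.199: |R|=0.31069 <1
  x=-3.280: |R|=1.53434 >1
  x=-3.113: |R|=1.32282 >1
So |R|<1 on (-2.8205, 0).

z∈(-2.8205,0).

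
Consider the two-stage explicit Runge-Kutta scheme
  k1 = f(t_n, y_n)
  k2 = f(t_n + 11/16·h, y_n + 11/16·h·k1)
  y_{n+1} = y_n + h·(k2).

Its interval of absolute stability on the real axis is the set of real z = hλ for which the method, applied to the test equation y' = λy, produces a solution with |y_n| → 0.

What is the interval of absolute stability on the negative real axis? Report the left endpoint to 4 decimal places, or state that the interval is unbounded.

(-1.4545, 0).

With y'=λy (z=hλ):
  k1=λy_n ⇒ h·k1=z·y_n;  k2=λ(1+11/16z)y_n ⇒ h·k2=z(1+11/16z)y_n
  y_{n+1}/y_n = 1 + z(1+11/16z) = 1 + z + 11/16z²
  ⇒ R(z) = 1 + z + 11/16z².

Need |R(x)|<1, x<0.
x=-0.46: |R|=0.6855
R=1: x+11/16x²=0 ⇒ x=−16/11=-1.4545; min R=1−1/(4·11/16)=0.6364>−1
Confirm numerically:
  x=-1.428: |R|=0.97394 <1
  x=-1.403: |R|=0.95028 <1
  x=-1.164: |R|=0.76749 <1
  x=-1.939: |R|=1.64581 >1
  x=-1.905: |R|=1.58995 >1
Stable set (-1.4545, 0).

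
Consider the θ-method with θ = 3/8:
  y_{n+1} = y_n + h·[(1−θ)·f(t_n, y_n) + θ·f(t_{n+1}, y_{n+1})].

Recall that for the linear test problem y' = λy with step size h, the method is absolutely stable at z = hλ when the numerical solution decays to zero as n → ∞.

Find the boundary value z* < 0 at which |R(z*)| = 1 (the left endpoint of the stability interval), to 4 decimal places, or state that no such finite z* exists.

With y'=λy (z=hλ):
  y_{n+1} = y_n + z·[5/8·y_n + 3/8·y_{n+1}] ⇒ (1 − 3/8z)y_{n+1} = (1 + 5/8z)y_n
  Hence R(z) = (1 + 5/8z)/(1 − 3/8z).

Need |R(x)|<1, x<0.
x=-0.41: |R|=0.6446
R=−1: 1+5/8x = −1+3/8x ⇒ -1/4x=2 ⇒ x=2/(-1/4)=-8.0000
Confirm numerically:
  x=-7.837: |R|=0.98965 <1
  x=-6.398: |R|=0.88218 <1
  x=-5.675: |R|=0.81419 <1
  x=-8.574: |R|=1.03404 >1
  x=-8.287: |R|=1.01747 >1
  x=-8.103: |R|=1.00638 >1
So |R|<1 on (-8.0000, 0).

z* = -8.0000.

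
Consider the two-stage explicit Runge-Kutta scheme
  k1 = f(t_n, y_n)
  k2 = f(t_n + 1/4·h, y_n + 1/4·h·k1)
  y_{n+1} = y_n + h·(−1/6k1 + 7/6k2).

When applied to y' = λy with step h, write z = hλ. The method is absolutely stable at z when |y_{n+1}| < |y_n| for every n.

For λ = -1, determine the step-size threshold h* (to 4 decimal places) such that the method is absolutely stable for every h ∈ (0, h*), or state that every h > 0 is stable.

(-3.4286,0); λ=-1 ⇒ h* = (24/7)/1 = 3.4286.

Test eqn y'=λy, z=hλ:
  k1=λy_n ⇒ h·k1=z·y_n;  k2=λ(1+1/4z)y_n ⇒ h·k2=z(1+1/4z)y_n
  y_{n+1}/y_n = 1 − 1/6z + 7/6z(1+1/4z) = 1 + z + 7/24z²
  R(z) = 1 + z + 7/24z².

Find x<0 with |R(x)|<1.
x=-1.7: |R|=0.1429
R=1: x+7/24x²=0 ⇒ x=−24/7=-3.4286; min R=1−1/(4·7/24)=0.1429>−1
Confirm numerically:
  x=-3.290: |R|=0.86703 <1
  x=-2.356: |R|=0.26296 <1
  x=-2.047: |R|=0.17514 <1
  x=-1.961: |R|=0.16061 <1
  x=-3.683: |R|=1.27331 >1
  x=-3.467: |R|=1.03886 >1
Stable set (-3.4286, 0).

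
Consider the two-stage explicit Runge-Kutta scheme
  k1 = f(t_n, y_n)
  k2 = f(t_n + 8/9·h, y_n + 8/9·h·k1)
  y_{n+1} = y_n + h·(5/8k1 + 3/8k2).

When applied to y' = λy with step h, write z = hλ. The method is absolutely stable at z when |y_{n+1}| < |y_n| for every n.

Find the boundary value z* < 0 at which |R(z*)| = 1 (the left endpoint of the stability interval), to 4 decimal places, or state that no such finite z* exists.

On y'=λy, z=hλ:
  k1=λy_n ⇒ h·k1=z·y_n;  k2=λ(1+8/9z)y_n ⇒ h·k2=z(1+8/9z)y_n
  y_{n+1}/y_n = 1 + 5/8z + 3/8z(1+8/9z) = 1 + z + 1/3z²
  Hence R(z) = 1 + z + 1/3z².

Need |R(x)|<1, x<0.
x=-1.53: |R|=0.2503
R=1: x+1/3x²=0 ⇒ x=−3=-3.0000; min R=1−1/(4·1/3)=0.2500>−1
Confirm numerically:
  x=-1.475: |R|=0.25021 <1
  x=-1.331: |R|=0.25952 <1
  x=-1.205: |R|=0.27901 <1
  x=-3.232: |R|=1.24994 >1
  x=-3.060: |R|=1.06120 >1
Stable set (-3.0000, 0).

z* = -3.0000.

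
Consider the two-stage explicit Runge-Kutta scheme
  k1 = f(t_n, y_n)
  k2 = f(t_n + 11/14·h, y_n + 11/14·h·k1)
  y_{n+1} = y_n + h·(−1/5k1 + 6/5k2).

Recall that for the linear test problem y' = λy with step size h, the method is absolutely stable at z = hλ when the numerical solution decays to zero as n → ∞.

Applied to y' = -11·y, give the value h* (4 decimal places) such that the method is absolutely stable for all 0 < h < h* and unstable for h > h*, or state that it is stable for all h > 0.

Set f=λy, z=hλ:
  k1=λy_n ⇒ h·k1=z·y_n;  k2=λ(1+11/14z)y_n ⇒ h·k2=z(1+11/14z)y_n
  y_{n+1}/y_n = 1 − 1/5z + 6/5z(1+11/14z) = 1 + z + 33/35z²
  R(z) = 1 + z + 33/35z².

Solve |R(x)|<1 on ℝ⁻.
x=-1.37: |R|=1.3996
R=1: x+33/35x²=0 ⇒ x=−35/33=-1.0606; min R=1−1/(4·33/35)=0.7348>−1
Confirm numerically:
  x=-1.027: |R|=0.96746 <1
  x=-1.002: |R|=0.94463 <1
  x=-0.771: |R|=0.78947 <1
  x=-0.770: |R|=0.78902 <1
  x=-1.194: |R|=1.15017 >1
  x=-1.128: |R|=1.07168 >1
Interval (-1.0606, 0).

(-1.0606,0); λ=-11 ⇒ h* = (35/33)/11 = 0.0964.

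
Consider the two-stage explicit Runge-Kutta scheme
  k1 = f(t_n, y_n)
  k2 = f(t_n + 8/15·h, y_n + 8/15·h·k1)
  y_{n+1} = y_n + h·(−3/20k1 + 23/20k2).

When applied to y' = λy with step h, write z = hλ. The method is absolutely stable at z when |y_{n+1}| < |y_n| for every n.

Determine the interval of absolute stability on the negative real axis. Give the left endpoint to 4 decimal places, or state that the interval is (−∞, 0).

(-1.6304, 0).

With y'=λy (z=hλ):
  k1=λy_n ⇒ h·k1=z·y_n;  k2=λ(1+8/15z)y_n ⇒ h·k2=z(1+8/15z)y_n
  y_{n+1}/y_n = 1 − 3/20z + 23/20z(1+8/15z) = 1 + z + 46/75z²
  R(z) = 1 + z + 46/75z².

Solve |R(x)|<1 on ℝ⁻.
x=-0.39: |R|=0.7033
R=1: x+46/75x²=0 ⇒ x=−75/46=-1.6304; min R=1−1/(4·46/75)=0.5924>−1
Confirm numerically:
  x=-1.574: |R|=0.94552 <1
  x=-0.904: |R|=0.59723 <1
  x=-0.749: |R|=0.59508 <1
  x=-1.961: |R|=1.39759 >1
  x=-1.768: |R|=1.14917 >1
Interval (-1.6304, 0).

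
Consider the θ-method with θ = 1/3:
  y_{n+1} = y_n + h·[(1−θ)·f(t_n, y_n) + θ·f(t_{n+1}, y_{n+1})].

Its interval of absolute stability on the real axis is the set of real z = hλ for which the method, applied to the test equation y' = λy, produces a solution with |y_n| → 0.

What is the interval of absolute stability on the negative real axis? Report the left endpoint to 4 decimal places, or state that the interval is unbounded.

Set f=λy, z=hλ:
  y_{n+1} = y_n + z·[2/3·y_n + 1/3·y_{n+1}] ⇒ (1 − 1/3z)y_{n+1} = (1 + 2/3z)y_n
  so R(z) = (1 + 2/3z)/(1 − 1/3z).

Need |R(x)|<1, x<0.
x=-1.11: |R|=0.1898
R=−1: 1+2/3x = −1+1/3x ⇒ -1/3x=2 ⇒ x=2/(-1/3)=-6.0000
Confirm numerically:
  x=-5.490: |R|=0.93993 <1
  x=-3.575: |R|=0.63118 <1
  x=-3.197: |R|=0.54768 <1
  x=-6.260: |R|=1.02808 >1
  x=-6.030: |R|=1.00332 >1
Stable set (-6.0000, 0).

z∈(-6.0000,0).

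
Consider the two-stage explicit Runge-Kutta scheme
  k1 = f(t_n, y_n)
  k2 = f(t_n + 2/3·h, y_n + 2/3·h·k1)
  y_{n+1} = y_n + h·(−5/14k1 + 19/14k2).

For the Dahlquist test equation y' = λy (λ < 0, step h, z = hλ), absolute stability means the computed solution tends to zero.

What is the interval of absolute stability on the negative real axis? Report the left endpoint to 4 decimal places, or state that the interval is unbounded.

On y'=λy, z=hλ:
  k1=λy_n ⇒ h·k1=z·y_n;  k2=λ(1+2/3z)y_n ⇒ h·k2=z(1+2/3z)y_n
  y_{n+1}/y_n = 1 − 5/14z + 19/14z(1+2/3z) = 1 + z + 19/21z²
  Hence R(z) = 1 + z + 19/21z².

Need |R(x)|<1, x<0.
x=-1.26: |R|=1.1764
R=1: x+19/21x²=0 ⇒ x=−21/19=-1.1053; min R=1−1/(4·19/21)=0.7237>−1
Confirm numerically:
  x=-0.869: |R|=0.81424 <1
  x=-0.760: |R|=0.76259 <1
  x=-0.708: |R|=0.74552 <1
  x=-1.616: |R|=1.74675 >1
  x=-1.609: |R|=1.73332 >1
  x=-1.184: |R|=1.08435 >1
Stable set (-1.1053, 0).

(-1.1053, 0).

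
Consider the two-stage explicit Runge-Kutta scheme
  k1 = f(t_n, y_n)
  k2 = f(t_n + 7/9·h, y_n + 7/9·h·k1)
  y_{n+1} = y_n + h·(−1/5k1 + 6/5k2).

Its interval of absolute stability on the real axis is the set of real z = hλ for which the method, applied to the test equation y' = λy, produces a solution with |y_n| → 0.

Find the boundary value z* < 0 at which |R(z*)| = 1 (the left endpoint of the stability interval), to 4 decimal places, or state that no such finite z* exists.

On y'=λy, z=hλ:
  k1=λy_n ⇒ h·k1=z·y_n;  k2=λ(1+7/9z)y_n ⇒ h·k2=z(1+7/9z)y_n
  y_{n+1}/y_n = 1 − 1/5z + 6/5z(1+7/9z) = 1 + z + 14/15z²
  ⇒ R(z) = 1 + z + 14/15z².

Solve |R(x)|<1 on ℝ⁻.
x=-1.02: |R|=0.9510
R=1: x+14/15x²=0 ⇒ x=−15/14=-1.0714; min R=1−1/(4·14/15)=0.7321>−1
Confirm numerically:
  x=-1.016: |R|=0.94744 <1
  x=-0.902: |R|=0.85736 <1
  x=-0.626: |R|=0.73975 <1
  x=-1.432: |R|=1.48192 >1
  x=-1.092: |R|=1.02097 >1
Stable set (-1.0714, 0).

left endpoint -1.0714.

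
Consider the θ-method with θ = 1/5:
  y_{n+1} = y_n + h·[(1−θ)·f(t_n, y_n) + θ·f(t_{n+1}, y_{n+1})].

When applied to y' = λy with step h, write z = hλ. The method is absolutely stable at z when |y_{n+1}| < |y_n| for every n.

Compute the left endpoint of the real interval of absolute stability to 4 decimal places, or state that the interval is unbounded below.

With y'=λy (z=hλ):
  y_{n+1} = y_n + z·[4/5·y_n + 1/5·y_{n+1}] ⇒ (1 − 1/5z)y_{n+1} = (1 + 4/5z)y_n
  R(z) = (1 + 4/5z)/(1 − 1/5z).

Need |R(x)|<1, x<0.
x=-0.34: |R|=0.6816
R=−1: 1+4/5x = −1+1/5x ⇒ -3/5x=2 ⇒ x=2/(-3/5)=-3.3333
Confirm numerically:
  x=-3.101: |R|=0.91396 <1
  x=-2.894: |R|=0.83304 <1
  x=-2.478: |R|=0.65686 <1
  x=-1.632: |R|=0.23040 <1
  x=-3.742: |R|=1.14024 >1
  x=-3.524: |R|=1.06710 >1
Interval (-3.3333, 0).

z* = -3.3333.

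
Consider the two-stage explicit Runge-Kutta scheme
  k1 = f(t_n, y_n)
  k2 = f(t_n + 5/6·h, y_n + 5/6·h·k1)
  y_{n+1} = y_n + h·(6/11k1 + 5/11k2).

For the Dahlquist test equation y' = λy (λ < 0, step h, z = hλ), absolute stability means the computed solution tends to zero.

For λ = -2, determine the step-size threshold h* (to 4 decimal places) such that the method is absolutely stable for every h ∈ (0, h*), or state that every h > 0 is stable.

(-2.6400,0); λ=-2 ⇒ h* = (66/25)/2 = 1.3200.

On y'=λy, z=hλ:
  k1=λy_n ⇒ h·k1=z·y_n;  k2=λ(1+5/6z)y_n ⇒ h·k2=z(1+5/6z)y_n
  y_{n+1}/y_n = 1 + 6/11z + 5/11z(1+5/6z) = 1 + z + 25/66z²
  ⇒ R(z) = 1 + z + 25/66z².

Boundary: |R(x)|=1, x<0.
x=-1.22: |R|=0.3438
R=1: x+25/66x²=0 ⇒ x=−66/25=-2.6400; min R=1−1/(4·25/66)=0.3400>−1
Confirm numerically:
  x=-2.409: |R|=0.78921 <1
  x=-2.334: |R|=0.72947 <1
  x=-2.170: |R|=0.61367 <1
  x=-1.989: |R|=0.50953 <1
  x=-3.205: |R|=1.68592 >1
  x=-3.103: |R|=1.54420 >1
So |R|<1 on (-2.6400, 0).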